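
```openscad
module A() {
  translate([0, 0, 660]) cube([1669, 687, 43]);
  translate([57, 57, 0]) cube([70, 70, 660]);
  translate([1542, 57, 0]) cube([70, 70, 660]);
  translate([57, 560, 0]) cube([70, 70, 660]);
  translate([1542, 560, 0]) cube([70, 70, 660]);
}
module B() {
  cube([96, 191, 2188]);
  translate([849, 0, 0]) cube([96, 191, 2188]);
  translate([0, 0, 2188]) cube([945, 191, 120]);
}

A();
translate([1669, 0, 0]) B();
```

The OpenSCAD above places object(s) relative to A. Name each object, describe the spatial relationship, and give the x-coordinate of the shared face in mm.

The table's +x face and the door frame's −x face are both at x = 1669 mm.

A is a table. B is a door frame. The door frame is against the table's +x side, with their −y faces flush. The x-coordinate of the shared face is 1669 mm.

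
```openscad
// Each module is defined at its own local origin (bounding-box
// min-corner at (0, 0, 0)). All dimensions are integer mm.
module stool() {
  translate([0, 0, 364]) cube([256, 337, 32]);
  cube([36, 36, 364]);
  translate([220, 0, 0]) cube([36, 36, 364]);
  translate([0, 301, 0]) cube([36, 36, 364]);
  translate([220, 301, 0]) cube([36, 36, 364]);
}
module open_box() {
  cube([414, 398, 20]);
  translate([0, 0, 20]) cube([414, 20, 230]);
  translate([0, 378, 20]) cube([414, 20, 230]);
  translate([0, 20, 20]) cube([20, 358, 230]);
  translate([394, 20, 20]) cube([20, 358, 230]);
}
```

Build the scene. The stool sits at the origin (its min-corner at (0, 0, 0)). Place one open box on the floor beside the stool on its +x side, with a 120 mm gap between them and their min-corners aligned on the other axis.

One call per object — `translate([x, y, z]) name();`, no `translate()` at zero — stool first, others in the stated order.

stool();
translate([376, 0, 0]) open_box();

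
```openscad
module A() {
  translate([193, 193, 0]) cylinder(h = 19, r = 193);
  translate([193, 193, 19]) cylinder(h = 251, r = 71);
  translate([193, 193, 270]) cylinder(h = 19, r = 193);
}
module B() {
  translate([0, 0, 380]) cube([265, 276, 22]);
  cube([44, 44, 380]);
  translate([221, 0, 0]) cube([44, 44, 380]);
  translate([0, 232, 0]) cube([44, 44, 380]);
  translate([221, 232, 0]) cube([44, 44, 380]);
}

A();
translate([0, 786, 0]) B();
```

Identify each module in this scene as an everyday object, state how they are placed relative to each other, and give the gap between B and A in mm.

The stool's nearest face is 400 mm from the spool's +y face.

A is a spool. B is a stool. The stool is on the floor beside the spool on its +y side. The gap between the stool and the spool is 400 mm.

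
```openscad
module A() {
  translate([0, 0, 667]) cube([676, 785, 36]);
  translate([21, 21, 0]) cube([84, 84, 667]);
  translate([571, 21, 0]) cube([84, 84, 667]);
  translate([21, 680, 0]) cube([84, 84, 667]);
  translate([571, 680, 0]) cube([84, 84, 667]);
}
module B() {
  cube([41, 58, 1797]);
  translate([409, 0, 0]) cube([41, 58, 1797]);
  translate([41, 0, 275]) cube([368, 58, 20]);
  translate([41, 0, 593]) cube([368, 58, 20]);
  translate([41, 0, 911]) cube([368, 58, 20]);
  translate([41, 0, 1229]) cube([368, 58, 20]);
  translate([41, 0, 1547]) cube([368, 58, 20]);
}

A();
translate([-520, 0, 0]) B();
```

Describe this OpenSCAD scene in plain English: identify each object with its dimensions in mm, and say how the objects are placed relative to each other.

A is a rectangular dining table. The top is 676×785×36 mm with its upper surface at z = 703 mm. It stands on four 84×84 mm square legs, each inset 21 mm from the nearest pair of top edges, running from the floor to the underside of the top.

B is a straight ladder. Two 41×58 mm vertical rails, 1797 mm tall, stand 450 mm apart (outside-to-outside) with their front faces coplanar on the −y side. 5 rungs, each 58 mm deep and 20 mm tall, span between the inner faces of the rails, front faces flush with the rails. The lowest rung's underside is at z = 275 mm and rungs are spaced 318 mm apart (underside to underside).

The ladder is on the floor beside the table on its −x side.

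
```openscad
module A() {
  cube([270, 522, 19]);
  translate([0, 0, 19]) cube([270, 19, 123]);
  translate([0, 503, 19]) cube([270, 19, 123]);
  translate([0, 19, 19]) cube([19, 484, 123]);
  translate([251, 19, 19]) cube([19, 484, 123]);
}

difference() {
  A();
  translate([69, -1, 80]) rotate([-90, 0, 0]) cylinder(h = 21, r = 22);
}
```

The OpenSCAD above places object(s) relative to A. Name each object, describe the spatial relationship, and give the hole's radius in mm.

The subtracted cylinder has r = 22 mm.

A is an open box. The open box has a circular hole through its front wall. The hole's radius is 22 mm.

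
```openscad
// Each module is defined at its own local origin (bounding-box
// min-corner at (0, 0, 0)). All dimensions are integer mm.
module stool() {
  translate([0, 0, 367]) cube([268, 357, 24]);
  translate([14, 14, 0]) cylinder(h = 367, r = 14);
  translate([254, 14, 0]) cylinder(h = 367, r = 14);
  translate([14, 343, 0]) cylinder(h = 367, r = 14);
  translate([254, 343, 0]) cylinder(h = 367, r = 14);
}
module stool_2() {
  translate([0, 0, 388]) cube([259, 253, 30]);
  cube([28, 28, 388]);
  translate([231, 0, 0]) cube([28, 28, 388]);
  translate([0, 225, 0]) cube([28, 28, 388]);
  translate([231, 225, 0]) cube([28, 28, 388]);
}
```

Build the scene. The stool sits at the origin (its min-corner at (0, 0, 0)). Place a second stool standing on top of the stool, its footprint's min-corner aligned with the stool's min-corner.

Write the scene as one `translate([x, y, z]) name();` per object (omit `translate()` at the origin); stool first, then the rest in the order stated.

stool();
translate([0, 0, 391]) stool_2();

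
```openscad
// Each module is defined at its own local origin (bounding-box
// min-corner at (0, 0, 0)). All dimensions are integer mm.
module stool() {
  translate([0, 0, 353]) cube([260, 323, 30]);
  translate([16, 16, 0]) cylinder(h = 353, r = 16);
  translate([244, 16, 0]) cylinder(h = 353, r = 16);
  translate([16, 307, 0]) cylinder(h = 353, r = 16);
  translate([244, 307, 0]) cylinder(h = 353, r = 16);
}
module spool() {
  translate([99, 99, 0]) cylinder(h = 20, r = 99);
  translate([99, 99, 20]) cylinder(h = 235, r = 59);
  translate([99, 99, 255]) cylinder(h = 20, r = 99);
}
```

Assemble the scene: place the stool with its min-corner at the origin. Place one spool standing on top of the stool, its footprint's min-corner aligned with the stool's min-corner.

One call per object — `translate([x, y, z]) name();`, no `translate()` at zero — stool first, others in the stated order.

stool();
translate([0, 0, 383]) spool();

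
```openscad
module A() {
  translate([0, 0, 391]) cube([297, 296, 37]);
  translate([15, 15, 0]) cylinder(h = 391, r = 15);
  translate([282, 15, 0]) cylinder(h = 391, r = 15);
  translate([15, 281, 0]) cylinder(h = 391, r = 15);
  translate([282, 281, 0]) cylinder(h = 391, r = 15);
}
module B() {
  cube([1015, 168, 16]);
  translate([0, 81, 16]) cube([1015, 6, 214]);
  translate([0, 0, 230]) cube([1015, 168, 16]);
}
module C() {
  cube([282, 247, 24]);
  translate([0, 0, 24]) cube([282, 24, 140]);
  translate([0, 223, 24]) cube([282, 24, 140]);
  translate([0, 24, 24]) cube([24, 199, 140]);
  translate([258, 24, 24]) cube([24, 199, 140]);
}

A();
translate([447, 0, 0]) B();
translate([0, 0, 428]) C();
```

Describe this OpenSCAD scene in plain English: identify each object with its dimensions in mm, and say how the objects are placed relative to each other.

A is a four-legged stool. The seat is 297×296 mm, 37 mm thick, top at z = 428 mm. It stands on four round legs, each 30 mm in diameter, from z = 0 to the seat underside, each leg's axis is inset half a diameter from the nearest pair of seat edges (so the leg's bounding box is flush with the corner).

B is an I-beam lying along x, 1015 mm long. Overall section height 246 mm. Two flanges 168 mm wide (y) and 16 mm thick, one on the floor and one at the top; a web 6 mm thick runs between them, centred on the flange width.

C is an open-topped rectangular box: outside dimensions 282×247×164 mm, with a uniform wall and base thickness of 24 mm. The base is a full 282×247 slab on the floor; four walls sit on top of the base. The front and back walls (the −y and +y sides) span the full width; the two side walls fit between them.

The I-beam is on the floor beside the stool on its +x side. The open box is on top of the stool.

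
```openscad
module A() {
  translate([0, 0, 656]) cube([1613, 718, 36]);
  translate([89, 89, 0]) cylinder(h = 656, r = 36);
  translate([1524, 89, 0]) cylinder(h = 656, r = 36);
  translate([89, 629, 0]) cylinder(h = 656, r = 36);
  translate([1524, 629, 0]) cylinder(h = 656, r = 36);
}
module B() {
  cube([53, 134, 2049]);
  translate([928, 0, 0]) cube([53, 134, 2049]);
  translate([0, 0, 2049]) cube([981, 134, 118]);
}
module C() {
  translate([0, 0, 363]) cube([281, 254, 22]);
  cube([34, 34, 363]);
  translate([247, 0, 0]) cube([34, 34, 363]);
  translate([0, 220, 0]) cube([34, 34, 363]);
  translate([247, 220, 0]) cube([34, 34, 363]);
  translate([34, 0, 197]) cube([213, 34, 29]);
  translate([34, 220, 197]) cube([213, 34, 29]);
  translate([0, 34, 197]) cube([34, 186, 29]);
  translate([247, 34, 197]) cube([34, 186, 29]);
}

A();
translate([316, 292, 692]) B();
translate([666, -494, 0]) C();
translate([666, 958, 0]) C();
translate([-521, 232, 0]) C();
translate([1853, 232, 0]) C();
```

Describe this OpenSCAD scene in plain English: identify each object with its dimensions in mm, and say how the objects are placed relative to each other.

A is a rectangular dining table. The top is 1613×718×36 mm with its upper surface at z = 692 mm. It stands on four round legs of 72 mm diameter, each leg's bounding box inset 53 mm from the nearest pair of top edges, running from the floor to the underside of the top.

B is a rectangular door frame: two vertical jambs of 53×134 mm section, 2049 mm tall, with a clear opening 875 mm wide between their inner faces. A header 118 mm tall and 134 mm deep lies on top of the jambs and spans the full outside width.

C is a simple wooden stool: a rectangular seat 281 mm (x) by 254 mm (y), 22 mm thick, top face at z = 385 mm, on four square legs, each 34×34 mm in cross-section. The legs rest on z = 0, each flush with a corner of the seat. Four stretchers, 34 mm wide and 29 mm tall, connect adjacent legs with their undersides at z = 197 mm, each running between the inner faces of the legs it joins and aligned with the legs' outer faces on the other axis.

The door frame is on top of the table, centred. Four stools sit around the table at the −y, +y, −x, +x sides.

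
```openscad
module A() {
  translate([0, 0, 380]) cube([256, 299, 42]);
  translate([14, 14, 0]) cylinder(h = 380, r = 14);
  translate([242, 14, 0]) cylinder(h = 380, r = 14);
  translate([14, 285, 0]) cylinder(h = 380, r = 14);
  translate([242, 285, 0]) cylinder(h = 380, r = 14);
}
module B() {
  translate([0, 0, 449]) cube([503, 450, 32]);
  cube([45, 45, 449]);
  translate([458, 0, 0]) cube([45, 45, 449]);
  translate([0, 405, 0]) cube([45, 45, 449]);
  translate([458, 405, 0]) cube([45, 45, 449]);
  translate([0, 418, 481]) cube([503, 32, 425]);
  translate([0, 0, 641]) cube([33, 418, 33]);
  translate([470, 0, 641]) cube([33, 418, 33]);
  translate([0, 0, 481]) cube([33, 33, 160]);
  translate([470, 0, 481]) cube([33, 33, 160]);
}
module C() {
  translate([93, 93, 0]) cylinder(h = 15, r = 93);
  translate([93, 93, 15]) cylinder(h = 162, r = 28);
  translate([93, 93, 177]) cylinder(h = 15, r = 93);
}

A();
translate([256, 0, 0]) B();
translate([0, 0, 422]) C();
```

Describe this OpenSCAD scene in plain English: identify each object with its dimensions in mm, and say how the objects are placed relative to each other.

A is a four-legged stool. The seat is a 256×299×42 mm slab whose top surface is at z = 422 mm; four round legs, each 28 mm in diameter, run from the floor (z = 0) to the underside of the seat, each leg's axis is inset half a diameter from the nearest pair of seat edges (so the leg's bounding box is flush with the corner).

B is a chair. The seat is a 503×450×32 mm slab with its top at z = 481 mm, on four 45×45 mm corner legs (flush with the seat edges, standing on z = 0). A flat backrest 32 mm thick, 425 mm tall, spans the full seat width and rises from the seat top along its +y edge, rear face flush with the rear of the seat. Two armrests of 33×33 mm section run along each side from the seat's front edge to the front of the backrest, top faces 193 mm above the seat top and outer faces flush with the seat's x-edges; a 33×33 mm post under the front of each armrest stands on the seat at the front corner.

C is a spool: two coaxial disc flanges of radius 93 mm and thickness 15 mm, joined by a core cylinder of radius 28 mm and height 162 mm. The lower flange rests on z = 0 and the three cylinders share a vertical axis.

The chair is against the stool's +x side, with their −y faces flush. The spool is on top of the stool.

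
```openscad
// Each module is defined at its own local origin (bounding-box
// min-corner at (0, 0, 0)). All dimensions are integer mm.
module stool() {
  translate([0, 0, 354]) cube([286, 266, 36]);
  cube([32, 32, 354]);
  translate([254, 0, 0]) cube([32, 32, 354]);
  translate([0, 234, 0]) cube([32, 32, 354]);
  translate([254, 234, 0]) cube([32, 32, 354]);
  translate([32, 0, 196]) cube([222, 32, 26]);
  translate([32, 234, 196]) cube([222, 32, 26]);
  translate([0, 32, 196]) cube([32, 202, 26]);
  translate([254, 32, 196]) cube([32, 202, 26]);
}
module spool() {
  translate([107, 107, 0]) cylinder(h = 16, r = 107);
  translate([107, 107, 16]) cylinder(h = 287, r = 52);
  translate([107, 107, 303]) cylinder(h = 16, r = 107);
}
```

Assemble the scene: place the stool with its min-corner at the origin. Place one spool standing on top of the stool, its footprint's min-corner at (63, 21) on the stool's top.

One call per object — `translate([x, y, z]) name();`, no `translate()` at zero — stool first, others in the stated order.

stool();
translate([63, 21, 390]) spool();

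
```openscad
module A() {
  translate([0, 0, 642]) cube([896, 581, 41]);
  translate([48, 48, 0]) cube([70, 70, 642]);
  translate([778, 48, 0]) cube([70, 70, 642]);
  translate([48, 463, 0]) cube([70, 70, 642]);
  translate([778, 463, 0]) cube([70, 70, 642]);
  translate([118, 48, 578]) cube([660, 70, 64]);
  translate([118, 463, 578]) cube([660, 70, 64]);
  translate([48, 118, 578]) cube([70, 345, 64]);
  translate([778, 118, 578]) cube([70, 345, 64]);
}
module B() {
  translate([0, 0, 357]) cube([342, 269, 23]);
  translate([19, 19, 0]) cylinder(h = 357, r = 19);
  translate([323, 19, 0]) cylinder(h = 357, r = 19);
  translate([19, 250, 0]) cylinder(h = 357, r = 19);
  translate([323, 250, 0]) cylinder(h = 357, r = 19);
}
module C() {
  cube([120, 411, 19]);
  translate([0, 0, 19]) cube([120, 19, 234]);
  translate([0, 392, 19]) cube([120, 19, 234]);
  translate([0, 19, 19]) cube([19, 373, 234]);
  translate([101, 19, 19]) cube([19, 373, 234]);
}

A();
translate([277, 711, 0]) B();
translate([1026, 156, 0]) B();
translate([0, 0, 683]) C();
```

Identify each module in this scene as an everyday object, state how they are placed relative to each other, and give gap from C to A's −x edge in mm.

The open box's min-x is at 0; the table's min-x is 0; gap = 0 mm.

A is a table. B is a stool. C is an open box. Two stools sit around the table at the +y, +x sides. The open box is on top of the table. The gap from the open box to the table's −x edge is 0 mm.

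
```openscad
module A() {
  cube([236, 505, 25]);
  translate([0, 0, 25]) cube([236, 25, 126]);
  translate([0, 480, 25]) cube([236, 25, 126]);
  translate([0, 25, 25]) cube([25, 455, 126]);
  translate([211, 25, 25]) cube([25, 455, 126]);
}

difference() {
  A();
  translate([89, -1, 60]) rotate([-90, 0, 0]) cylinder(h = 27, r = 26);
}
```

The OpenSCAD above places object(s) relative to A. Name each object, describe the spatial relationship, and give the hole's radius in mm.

The subtracted cylinder has r = 26 mm.

A is an open box. The open box has a circular hole through its front wall. The hole's radius is 26 mm.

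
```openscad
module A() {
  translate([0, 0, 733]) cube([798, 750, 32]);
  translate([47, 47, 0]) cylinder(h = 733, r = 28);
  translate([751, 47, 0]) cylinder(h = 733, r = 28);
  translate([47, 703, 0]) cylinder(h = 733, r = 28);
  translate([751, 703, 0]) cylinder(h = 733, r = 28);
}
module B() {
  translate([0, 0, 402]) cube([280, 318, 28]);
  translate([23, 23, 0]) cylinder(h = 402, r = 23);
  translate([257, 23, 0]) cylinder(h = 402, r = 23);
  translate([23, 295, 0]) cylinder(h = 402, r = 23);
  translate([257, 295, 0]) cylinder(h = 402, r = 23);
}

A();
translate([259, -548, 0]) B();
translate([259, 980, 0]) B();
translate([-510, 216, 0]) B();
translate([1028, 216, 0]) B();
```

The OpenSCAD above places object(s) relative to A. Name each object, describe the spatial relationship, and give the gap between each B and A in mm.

Each stool's nearest face is 230 mm from the table's bounding box.

A is a table. B is a stool. Four stools sit around the table at the −y, +y, −x, +x sides. The gap between each stool and the table is 230 mm.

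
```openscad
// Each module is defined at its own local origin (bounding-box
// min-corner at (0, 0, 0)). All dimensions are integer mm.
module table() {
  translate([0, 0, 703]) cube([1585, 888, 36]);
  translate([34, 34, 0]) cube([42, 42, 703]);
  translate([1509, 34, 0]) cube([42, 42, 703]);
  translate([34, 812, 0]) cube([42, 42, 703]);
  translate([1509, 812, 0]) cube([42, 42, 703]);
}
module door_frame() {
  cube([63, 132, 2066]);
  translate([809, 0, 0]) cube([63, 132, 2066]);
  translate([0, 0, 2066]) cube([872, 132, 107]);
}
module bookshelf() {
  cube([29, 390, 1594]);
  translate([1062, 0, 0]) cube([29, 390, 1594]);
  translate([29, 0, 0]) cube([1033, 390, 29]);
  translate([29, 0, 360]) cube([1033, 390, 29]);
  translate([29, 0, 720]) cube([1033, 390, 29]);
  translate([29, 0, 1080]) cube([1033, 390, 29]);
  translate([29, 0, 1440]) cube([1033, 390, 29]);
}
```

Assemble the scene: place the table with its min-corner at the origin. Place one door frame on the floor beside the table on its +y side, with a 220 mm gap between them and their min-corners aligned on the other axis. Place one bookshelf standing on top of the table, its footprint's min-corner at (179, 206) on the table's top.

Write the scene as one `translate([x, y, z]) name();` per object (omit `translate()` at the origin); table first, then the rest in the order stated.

table();
translate([0, 1108, 0]) door_frame();
translate([179, 206, 739]) bookshelf();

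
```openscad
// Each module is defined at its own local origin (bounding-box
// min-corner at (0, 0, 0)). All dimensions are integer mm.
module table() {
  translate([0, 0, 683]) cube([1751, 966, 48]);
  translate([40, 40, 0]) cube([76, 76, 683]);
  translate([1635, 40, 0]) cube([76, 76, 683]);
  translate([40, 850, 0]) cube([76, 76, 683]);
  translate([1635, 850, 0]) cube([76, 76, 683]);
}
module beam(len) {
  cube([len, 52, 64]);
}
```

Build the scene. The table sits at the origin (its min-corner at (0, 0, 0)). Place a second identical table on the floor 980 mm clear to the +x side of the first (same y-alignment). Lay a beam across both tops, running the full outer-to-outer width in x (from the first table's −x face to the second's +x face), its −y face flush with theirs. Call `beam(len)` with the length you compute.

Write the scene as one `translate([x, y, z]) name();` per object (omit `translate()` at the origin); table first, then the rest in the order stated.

table();
translate([2731, 0, 0]) table();
translate([0, 0, 731]) beam(4482);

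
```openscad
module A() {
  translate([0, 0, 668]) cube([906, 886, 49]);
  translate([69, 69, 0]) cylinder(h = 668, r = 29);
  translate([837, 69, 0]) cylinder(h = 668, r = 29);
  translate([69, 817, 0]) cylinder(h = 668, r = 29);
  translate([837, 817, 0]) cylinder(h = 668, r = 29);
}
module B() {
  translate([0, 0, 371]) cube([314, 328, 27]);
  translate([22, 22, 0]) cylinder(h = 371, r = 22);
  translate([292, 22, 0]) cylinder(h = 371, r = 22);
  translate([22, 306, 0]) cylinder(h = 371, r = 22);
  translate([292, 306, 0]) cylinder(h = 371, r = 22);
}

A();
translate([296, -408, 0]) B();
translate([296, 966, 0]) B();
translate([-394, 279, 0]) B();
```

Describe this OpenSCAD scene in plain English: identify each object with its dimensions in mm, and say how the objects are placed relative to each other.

A is a table: top 906 mm (x) × 886 mm (y), 49 mm thick, upper face at z = 717 mm, on four round legs of 58 mm diameter, each leg's bounding box inset 40 mm from the nearest pair of top edges, running from z = 0 to the bottom of the top.

B is a four-legged stool. The seat is a 314×328×27 mm slab whose top surface is at z = 398 mm; four round legs, each 44 mm in diameter, run from the floor (z = 0) to the underside of the seat, each leg's axis is inset half a diameter from the nearest pair of seat edges (so the leg's bounding box is flush with the corner).

Three stools sit around the table at the −y, +y, −x sides.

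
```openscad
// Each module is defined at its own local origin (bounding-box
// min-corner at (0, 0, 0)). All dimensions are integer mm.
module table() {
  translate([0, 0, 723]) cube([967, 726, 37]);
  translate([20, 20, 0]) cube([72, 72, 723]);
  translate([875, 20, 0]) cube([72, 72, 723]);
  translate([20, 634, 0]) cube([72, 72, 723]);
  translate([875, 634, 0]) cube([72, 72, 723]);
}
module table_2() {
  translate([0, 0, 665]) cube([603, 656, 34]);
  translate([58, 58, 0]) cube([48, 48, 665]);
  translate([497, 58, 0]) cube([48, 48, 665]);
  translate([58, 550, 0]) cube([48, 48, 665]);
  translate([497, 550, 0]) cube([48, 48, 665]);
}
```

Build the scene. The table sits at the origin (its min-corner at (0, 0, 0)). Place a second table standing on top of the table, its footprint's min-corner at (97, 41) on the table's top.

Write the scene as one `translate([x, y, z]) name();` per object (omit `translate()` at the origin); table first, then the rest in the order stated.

table();
translate([97, 41, 760]) table_2();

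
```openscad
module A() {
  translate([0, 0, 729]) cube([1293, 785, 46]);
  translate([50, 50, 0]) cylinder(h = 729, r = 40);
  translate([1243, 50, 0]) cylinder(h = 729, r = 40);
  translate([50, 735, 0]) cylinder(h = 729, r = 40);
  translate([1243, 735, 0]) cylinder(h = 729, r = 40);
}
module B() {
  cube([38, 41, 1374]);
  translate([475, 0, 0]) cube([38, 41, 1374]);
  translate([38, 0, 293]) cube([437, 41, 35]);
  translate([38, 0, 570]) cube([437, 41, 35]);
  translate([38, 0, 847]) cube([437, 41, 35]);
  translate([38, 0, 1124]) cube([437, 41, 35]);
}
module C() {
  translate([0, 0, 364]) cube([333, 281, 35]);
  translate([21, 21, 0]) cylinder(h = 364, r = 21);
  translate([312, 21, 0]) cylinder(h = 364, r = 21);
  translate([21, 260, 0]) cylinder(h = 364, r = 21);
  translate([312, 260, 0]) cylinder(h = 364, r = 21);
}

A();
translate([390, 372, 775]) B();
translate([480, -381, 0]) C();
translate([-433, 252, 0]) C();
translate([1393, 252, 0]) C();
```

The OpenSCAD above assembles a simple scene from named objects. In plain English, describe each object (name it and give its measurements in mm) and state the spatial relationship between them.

A is a table: top 1293 mm (x) × 785 mm (y), 46 mm thick, upper face at z = 775 mm, on four round legs of 80 mm diameter, each leg's bounding box inset 10 mm from the nearest pair of top edges, running from z = 0 to the bottom of the top.

B is a wooden ladder with two side rails of 38×41 mm section and 1374 mm height, set 513 mm apart overall. Between them run 4 rectangular rungs (41 mm deep, 35 mm thick), front faces flush with the rails' −y face. The bottom of the first rung is 293 mm above the floor and each subsequent rung is 277 mm higher than the one below.

C is a four-legged stool. The seat is a 333×281×35 mm slab whose top surface is at z = 399 mm; four round legs, each 42 mm in diameter, run from the floor (z = 0) to the underside of the seat, each leg's axis is inset half a diameter from the nearest pair of seat edges (so the leg's bounding box is flush with the corner).

The ladder is on top of the table, centred. Three stools sit around the table at the −y, −x, +x sides.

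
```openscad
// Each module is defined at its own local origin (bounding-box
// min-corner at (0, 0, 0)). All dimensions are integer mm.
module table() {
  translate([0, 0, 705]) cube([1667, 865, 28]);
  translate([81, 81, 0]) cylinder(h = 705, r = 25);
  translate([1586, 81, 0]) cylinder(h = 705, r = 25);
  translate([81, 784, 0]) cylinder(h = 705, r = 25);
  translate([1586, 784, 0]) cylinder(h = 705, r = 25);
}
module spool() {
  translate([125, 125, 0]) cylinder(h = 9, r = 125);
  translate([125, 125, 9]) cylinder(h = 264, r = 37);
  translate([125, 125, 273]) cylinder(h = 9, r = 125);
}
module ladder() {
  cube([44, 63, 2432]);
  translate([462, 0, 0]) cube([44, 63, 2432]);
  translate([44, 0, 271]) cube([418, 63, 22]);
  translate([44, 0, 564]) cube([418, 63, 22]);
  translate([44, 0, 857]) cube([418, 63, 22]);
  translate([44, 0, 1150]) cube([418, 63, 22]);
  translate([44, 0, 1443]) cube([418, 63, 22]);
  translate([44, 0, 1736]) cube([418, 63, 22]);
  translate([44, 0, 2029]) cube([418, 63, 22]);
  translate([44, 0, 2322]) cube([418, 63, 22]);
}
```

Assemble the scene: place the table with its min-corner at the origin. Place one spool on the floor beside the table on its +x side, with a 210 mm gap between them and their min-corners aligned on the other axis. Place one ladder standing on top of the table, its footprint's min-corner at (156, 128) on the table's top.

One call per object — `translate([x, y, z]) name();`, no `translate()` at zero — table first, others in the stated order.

table();
translate([1877, 0, 0]) spool();
translate([156, 128, 733]) ladder();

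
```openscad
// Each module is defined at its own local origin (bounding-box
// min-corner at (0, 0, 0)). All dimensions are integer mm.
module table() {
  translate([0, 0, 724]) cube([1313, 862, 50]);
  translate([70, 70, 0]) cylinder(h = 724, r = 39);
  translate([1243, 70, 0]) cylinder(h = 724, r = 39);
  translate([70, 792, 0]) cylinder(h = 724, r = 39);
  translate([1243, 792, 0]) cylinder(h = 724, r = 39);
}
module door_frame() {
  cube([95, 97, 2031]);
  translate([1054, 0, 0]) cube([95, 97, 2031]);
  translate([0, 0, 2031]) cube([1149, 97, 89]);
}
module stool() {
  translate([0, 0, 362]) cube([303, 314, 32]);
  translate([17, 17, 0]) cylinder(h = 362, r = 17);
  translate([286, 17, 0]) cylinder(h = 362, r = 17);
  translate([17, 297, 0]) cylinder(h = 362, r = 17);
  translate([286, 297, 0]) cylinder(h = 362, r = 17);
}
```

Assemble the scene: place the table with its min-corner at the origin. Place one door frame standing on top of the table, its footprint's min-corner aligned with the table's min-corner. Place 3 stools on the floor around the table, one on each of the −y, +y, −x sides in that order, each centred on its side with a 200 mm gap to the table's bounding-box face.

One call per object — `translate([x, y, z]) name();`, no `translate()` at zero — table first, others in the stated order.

table();
translate([0, 0, 774]) door_frame();
translate([505, -514, 0]) stool();
translate([505, 1062, 0]) stool();
translate([-503, 274, 0]) stool();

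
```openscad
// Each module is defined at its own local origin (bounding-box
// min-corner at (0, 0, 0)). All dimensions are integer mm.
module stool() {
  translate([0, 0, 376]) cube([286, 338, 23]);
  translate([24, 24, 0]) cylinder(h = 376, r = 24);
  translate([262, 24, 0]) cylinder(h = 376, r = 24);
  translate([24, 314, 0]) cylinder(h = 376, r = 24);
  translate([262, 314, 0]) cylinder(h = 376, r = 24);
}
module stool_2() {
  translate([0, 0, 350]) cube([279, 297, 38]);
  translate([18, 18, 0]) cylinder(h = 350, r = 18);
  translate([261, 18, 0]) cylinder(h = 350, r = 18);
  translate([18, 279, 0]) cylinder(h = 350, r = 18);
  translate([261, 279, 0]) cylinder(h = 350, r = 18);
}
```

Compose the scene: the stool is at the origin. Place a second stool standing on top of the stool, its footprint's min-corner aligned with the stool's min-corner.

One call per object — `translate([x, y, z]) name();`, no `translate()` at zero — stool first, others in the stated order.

stool();
translate([0, 0, 399]) stool_2();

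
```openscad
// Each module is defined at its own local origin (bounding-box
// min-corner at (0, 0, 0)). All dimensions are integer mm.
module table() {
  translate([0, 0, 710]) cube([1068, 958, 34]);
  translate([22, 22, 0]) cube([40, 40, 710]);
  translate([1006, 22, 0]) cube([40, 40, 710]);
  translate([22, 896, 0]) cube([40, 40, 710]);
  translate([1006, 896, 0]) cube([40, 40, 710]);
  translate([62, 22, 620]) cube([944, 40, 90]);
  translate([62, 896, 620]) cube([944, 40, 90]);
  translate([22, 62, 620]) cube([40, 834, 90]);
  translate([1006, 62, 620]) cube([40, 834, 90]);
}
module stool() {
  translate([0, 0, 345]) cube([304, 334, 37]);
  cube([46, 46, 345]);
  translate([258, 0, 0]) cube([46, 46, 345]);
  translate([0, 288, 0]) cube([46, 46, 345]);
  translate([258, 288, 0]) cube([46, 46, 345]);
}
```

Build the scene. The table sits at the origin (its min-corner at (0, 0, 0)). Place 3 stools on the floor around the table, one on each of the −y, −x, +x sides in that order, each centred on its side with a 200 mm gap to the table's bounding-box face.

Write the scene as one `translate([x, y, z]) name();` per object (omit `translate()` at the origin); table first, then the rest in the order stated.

table();
translate([382, -534, 0]) stool();
translate([-504, 312, 0]) stool();
translate([1268, 312, 0]) stool();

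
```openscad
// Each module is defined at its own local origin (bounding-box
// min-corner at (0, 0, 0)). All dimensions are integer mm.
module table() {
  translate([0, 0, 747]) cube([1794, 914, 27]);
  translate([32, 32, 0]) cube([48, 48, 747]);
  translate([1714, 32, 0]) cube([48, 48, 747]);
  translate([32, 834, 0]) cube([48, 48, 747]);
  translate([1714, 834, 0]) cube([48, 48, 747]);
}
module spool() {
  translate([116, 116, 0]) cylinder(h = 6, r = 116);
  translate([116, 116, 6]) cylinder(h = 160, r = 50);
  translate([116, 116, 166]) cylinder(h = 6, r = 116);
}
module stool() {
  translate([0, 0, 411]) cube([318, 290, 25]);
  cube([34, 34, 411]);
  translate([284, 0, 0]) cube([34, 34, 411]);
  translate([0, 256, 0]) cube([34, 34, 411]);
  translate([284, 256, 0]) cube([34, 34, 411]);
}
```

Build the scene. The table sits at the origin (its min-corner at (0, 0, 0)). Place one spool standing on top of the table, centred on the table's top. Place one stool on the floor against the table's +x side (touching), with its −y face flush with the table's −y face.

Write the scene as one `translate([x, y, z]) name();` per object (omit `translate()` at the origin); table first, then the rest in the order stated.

table();
translate([781, 341, 774]) spool();
translate([1794, 0, 0]) stool();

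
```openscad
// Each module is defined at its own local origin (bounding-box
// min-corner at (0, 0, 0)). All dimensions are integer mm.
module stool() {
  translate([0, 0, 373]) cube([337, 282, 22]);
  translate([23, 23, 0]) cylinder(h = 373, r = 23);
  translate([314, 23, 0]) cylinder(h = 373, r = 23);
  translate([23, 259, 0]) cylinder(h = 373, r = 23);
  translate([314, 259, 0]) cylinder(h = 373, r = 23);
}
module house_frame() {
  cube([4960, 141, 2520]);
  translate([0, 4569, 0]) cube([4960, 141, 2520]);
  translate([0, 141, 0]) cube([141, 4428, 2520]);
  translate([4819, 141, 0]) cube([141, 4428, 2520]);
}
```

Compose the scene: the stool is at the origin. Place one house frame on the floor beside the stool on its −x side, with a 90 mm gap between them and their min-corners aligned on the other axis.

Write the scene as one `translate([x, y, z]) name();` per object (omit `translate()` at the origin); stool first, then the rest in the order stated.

stool();
translate([-5050, 0, 0]) house_frame();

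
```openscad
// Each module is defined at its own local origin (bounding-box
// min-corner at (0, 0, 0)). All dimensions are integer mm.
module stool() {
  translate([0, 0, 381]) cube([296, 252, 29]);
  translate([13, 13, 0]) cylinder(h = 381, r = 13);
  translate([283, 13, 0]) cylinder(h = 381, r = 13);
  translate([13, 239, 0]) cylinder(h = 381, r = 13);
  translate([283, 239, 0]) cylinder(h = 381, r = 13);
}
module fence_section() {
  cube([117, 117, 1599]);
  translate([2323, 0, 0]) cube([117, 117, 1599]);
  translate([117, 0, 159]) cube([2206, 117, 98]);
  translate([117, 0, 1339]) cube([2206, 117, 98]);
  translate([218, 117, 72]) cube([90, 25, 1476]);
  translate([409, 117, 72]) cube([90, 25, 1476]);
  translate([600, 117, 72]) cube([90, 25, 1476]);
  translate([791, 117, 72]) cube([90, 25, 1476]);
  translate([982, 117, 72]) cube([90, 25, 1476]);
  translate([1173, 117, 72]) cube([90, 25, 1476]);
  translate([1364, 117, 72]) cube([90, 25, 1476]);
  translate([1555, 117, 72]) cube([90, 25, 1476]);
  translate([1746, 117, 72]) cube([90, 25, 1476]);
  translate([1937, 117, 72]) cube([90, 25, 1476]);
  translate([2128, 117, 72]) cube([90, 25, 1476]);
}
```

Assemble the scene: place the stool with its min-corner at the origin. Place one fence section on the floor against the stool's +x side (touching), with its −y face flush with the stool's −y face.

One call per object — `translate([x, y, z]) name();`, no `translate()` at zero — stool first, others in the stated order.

stool();
translate([296, 0, 0]) fence_section();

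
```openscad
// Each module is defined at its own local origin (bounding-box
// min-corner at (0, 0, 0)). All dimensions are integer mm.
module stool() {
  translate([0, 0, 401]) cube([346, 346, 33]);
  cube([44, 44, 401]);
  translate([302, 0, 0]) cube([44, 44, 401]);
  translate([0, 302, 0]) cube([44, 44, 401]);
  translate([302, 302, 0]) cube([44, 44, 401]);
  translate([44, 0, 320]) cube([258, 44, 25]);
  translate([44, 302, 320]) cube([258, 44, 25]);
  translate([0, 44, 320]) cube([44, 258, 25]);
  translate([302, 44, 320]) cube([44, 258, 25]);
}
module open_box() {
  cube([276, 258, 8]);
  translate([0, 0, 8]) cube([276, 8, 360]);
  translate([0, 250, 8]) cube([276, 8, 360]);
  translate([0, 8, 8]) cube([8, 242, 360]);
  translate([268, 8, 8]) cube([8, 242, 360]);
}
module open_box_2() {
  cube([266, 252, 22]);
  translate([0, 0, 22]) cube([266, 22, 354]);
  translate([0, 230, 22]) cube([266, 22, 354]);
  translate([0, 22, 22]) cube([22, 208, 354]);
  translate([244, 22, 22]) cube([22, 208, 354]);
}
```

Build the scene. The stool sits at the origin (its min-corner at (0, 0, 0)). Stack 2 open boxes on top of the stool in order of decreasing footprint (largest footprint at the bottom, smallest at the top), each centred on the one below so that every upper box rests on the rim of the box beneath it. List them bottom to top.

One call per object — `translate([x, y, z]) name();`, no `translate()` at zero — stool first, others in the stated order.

stool();
translate([35, 44, 434]) open_box();
translate([40, 47, 802]) open_box_2();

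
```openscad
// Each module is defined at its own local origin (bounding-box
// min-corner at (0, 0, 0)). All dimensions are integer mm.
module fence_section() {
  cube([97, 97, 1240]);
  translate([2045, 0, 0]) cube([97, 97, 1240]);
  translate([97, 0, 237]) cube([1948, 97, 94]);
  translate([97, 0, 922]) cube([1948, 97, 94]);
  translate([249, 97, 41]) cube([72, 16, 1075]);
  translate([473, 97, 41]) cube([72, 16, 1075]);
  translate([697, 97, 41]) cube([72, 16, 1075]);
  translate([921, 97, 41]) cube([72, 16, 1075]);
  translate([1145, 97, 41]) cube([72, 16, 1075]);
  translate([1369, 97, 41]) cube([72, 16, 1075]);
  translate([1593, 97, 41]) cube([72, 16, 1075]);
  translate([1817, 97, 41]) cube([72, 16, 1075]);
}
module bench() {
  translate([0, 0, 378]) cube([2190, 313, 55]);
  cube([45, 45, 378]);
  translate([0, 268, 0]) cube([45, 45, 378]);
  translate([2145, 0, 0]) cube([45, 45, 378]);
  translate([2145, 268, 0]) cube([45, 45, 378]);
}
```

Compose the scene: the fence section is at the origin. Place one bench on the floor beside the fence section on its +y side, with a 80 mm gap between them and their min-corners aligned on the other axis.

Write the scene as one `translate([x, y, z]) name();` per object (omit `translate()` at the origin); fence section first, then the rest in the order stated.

fence_section();
translate([0, 193, 0]) bench();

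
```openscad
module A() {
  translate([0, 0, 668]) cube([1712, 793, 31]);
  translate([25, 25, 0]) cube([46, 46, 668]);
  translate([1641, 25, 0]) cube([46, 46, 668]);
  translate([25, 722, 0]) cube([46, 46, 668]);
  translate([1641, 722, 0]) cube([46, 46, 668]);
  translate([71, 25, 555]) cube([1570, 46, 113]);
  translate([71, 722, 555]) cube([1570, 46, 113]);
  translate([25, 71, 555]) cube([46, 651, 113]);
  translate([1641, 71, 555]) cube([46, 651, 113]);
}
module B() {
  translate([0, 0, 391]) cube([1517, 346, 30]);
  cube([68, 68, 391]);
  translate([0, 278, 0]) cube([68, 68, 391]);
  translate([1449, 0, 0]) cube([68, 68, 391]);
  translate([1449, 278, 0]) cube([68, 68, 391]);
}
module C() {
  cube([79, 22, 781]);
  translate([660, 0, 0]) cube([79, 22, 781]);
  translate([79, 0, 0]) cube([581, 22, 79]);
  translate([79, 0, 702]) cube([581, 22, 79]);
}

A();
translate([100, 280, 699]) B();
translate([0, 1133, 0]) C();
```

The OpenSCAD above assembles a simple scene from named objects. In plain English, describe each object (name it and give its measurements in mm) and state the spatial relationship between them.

A is a table: top 1712 mm (x) × 793 mm (y), 31 mm thick, upper face at z = 699 mm, on four 46×46 mm square legs, each inset 25 mm from the nearest pair of top edges, running from z = 0 to the bottom of the top. Four apron rails, 46 mm thick and 113 mm tall, run between adjacent legs with their top edges flush with the underside of the top and their outer faces flush with the legs' outer faces.

B is a long wooden bench with a 1517 mm (x) × 346 mm (y) seat, 30 mm thick, its top surface 421 mm above the floor. Four 68 mm square legs at the seat corners, flush with the edges, run from z = 0 to the seat underside.

C is a picture frame with a 581×623 mm rectangular opening (x by z) and a uniform 79 mm border on every side. Frame depth is 22 mm along y. It is built from two vertical stiles running the full outside height and two horizontal rails spanning the gap between the stiles.

The bench is on top of the table. The picture frame is on the floor beside the table on its +y side.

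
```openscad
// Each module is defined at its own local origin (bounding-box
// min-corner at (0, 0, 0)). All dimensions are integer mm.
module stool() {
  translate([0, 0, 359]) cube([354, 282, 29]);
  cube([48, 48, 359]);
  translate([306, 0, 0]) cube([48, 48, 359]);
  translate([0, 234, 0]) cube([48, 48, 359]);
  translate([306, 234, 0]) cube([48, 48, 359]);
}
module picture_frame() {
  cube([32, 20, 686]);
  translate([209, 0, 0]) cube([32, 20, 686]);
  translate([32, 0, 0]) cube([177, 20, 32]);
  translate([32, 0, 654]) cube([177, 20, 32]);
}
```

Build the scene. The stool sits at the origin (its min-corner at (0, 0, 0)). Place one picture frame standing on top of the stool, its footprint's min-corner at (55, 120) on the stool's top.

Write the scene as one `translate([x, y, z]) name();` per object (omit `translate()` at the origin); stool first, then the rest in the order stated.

stool();
translate([55, 120, 388]) picture_frame();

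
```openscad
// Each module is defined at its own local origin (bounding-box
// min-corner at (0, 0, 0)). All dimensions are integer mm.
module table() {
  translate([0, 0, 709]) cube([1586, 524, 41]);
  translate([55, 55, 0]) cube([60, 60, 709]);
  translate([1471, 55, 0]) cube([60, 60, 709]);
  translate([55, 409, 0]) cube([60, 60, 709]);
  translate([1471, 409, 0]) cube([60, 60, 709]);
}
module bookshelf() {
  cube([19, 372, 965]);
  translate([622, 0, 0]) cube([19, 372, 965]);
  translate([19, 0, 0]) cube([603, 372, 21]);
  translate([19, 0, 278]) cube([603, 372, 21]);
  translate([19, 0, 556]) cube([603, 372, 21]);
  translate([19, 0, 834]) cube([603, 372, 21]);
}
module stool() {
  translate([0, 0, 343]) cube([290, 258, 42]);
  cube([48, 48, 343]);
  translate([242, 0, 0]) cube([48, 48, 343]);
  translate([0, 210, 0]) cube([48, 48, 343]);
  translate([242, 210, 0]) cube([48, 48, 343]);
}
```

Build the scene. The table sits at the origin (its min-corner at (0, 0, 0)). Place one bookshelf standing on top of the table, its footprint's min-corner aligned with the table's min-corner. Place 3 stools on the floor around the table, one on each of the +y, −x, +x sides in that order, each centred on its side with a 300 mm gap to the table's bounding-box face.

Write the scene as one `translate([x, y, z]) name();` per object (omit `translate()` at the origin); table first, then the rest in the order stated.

table();
translate([0, 0, 750]) bookshelf();
translate([648, 824, 0]) stool();
translate([-590, 133, 0]) stool();
translate([1886, 133, 0]) stool();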